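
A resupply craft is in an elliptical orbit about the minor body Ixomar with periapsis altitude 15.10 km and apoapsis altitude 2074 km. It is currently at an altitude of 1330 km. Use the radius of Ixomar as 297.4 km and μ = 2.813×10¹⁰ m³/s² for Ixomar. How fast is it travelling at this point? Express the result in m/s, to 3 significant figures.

r_p = 297.4 + 15.10 = 312.50 km = 3.1250×10⁵ m.
r_a = 297.4 + 2074 = 2371.4 km = 2.3714×10⁶ m.
r = 297.4 + 1330 = 1627.4 km = 1.627×10⁶ m.
Semi-major axis a = (r_p + r_a)/2 = 1342.0 km = 1.342×10⁶ m.
Vis-viva: v² = μ(2/r − 1/a) = 2.813×10¹⁰ × (1.229×10⁻⁶ − 7.452×10⁻⁷) = 1.361×10⁴ m²/s².
v = 116.7 m/s.

v ≈ 117 m/s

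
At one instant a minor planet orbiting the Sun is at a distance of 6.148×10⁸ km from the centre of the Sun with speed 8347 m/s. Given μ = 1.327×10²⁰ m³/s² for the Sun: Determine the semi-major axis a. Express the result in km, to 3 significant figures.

r = 6.148×10¹¹ m.
Vis-viva rearranged: 1/a = 2/r − v²/μ = 3.253×10⁻¹² − 5.250×10⁻¹³ = 2.728×10⁻¹² m⁻¹.
a = 3.666×10¹¹ m = 3.6656×10⁸ km.

a ≈ 3.67×10⁸ km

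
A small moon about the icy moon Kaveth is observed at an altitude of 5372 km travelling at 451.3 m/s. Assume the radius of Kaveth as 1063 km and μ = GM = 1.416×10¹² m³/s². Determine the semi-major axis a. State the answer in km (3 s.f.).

r = 1063 + 5372 = 6435.0 km = 6.435×10⁶ m.
Specific orbital energy ε = v²/2 − μ/r = (451.3)²/2 − 1.416×10¹²/6.435×10⁶ = -1.182×10⁵ J/kg.
Since ε = −μ/(2a), a = −μ/(2ε) = 5.989×10⁶ m = 5989.3 km.

a ≈ 5990 km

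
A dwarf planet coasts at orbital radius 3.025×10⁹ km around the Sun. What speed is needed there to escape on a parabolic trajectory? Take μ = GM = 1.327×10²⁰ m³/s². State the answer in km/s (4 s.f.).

v_esc ≈ 9.367 km/s

r = 3.025×10⁹ km = 3.025×10¹² m.
Escape speed v_esc = √(2μ/r) = √(2 × 1.327×10²⁰ / 3.025×10¹²) = √(8.774×10⁷) = 9367 m/s.
= 9.367 km/s.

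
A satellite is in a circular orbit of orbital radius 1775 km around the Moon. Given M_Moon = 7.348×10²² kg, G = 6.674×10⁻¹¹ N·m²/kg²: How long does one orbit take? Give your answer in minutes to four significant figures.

μ = GM = 6.674×10⁻¹¹ × 7.348×10²² = 4.904×10¹² m³/s².
r = 1775 km = 1.775×10⁶ m.
Kepler's third law: T = 2π√(r³/μ) = 2π√((1.775×10⁶)³ / 4.904×10¹²).
r³/μ = 1.140×10⁶ s², so T = 2π × 1.068×10³ = 6.710×10³ s.
Converting: 6.710×10³ s ÷ 60.00 = 111.8 minutes.

T ≈ 111.8 minutes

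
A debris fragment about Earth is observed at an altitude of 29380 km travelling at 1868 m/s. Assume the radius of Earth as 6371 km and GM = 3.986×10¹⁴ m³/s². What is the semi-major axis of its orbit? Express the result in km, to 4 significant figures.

r = 6371 + 29380 = 35751 km = 3.575×10⁷ m.
Vis-viva rearranged: 1/a = 2/r − v²/μ = 5.594×10⁻⁸ − 8.754×10⁻⁹ = 4.719×10⁻⁸ m⁻¹.
a = 2.119×10⁷ m = 21192 km.

a ≈ 21190 km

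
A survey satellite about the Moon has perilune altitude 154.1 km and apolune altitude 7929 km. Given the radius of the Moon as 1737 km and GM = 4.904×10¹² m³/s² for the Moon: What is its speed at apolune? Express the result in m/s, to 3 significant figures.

v ≈ 407 m/s

r_p = 1737 + 154.1 = 1891.1 km = 1.8911×10⁶ m.
r_a = 1737 + 7929 = 9666.0 km = 9.6660×10⁶ m.
Semi-major axis a = (r_p + r_a)/2 = 5778.6 km = 5.779×10⁶ m.
Vis-viva: v² = μ(2/r − 1/a) = 4.904×10¹² × (2.069×10⁻⁷ − 1.731×10⁻⁷) = 1.660×10⁵ m²/s².
v = 407.5 m/s.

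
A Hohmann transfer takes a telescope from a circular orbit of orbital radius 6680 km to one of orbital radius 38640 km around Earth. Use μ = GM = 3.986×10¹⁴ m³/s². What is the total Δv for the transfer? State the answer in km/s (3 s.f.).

Δv_total ≈ 3.83 km/s

r₁ = 6680 km = 6.680×10⁶ m.
r₂ = 38640 km = 3.864×10⁷ m.
Transfer ellipse a_t = (r₁ + r₂)/2 = 2.266×10⁷ m.
At r₁: circular v_c1 = √(μ/r₁) = 7725 m/s; transfer-perigee v_p = √[μ(2/r₁ − 1/a_t)] = 10090 m/s.
Δv₁ = v_p − v_c1 = 2362 m/s.
At r₂: circular v_c2 = √(μ/r₂) = 3212 m/s; transfer-apogee v_a = √[μ(2/r₂ − 1/a_t)] = 1744 m/s.
Δv₂ = v_c2 − v_a = 1468 m/s.
Total Δv = Δv₁ + Δv₂ = 3830 m/s = 3.830 km/s.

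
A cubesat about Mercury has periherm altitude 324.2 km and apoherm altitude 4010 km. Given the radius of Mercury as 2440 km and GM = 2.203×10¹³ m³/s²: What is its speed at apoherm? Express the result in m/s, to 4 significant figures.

v ≈ 1432 m/s

r_p = 2440 + 324.2 = 2764.2 km = 2.7642×10⁶ m.
r_a = 2440 + 4010 = 6450.0 km = 6.4500×10⁶ m.
Semi-major axis a = (r_p + r_a)/2 = 4607.1 km = 4.607×10⁶ m.
Vis-viva: v² = μ(2/r − 1/a) = 2.203×10¹³ × (3.101×10⁻⁷ − 2.171×10⁻⁷) = 2.049×10⁶ m²/s².
v = 1432 m/s.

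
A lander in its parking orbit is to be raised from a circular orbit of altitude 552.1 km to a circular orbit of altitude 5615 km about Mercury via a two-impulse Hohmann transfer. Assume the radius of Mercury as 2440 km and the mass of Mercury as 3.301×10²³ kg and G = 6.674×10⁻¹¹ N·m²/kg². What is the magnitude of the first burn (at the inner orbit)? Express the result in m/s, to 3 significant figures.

Δv ≈ 563 m/s

μ = GM = 6.674×10⁻¹¹ × 3.301×10²³ = 2.203×10¹³ m³/s².
r₁ = 2440 + 552.1 = 2992.1 km = 2.9921×10⁶ m.
r₂ = 2440 + 5615 = 8055.0 km = 8.0550×10⁶ m.
Transfer ellipse a_t = (r₁ + r₂)/2 = 5.524×10⁶ m.
At r₁: circular v_c1 = √(μ/r₁) = 2713 m/s; transfer-periherm v_p = √[μ(2/r₁ − 1/a_t)] = 3277 m/s.
Δv₁ = v_p − v_c1 = 563.3 m/s.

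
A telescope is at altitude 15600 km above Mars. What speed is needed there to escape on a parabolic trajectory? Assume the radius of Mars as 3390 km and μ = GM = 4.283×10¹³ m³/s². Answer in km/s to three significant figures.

r = 3390 + 15600 = 18990 km = 1.8990×10⁷ m.
Escape speed v_esc = √(2μ/r) = √(2 × 4.283×10¹³ / 1.899×10⁷) = √(4.511×10⁶) = 2124 m/s.
= 2.124 km/s.

v_esc ≈ 2.12 km/s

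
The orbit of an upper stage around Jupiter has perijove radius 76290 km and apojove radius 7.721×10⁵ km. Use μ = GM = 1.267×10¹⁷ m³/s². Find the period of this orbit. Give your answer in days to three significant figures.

Semi-major axis a = (r_p + r_a)/2 = (76290 + 7.7210×10⁵)/2 = 4.2420×10⁵ km = 4.242×10⁸ m.
By Kepler's third law T = 2π√(a³/μ) = 2π × 2.454×10⁴ = 1.542×10⁵ s.
= 1.785 days.

T ≈ 1.78 days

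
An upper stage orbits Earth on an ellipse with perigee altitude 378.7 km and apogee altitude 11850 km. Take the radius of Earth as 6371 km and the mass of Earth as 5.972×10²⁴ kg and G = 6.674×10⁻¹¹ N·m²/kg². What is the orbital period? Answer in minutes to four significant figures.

T ≈ 231.4 minutes

μ = GM = 6.674×10⁻¹¹ × 5.972×10²⁴ = 3.986×10¹⁴ m³/s².
r_p = 6371 + 378.7 = 6749.7 km = 6.7497×10⁶ m.
r_a = 6371 + 11850 = 18221 km = 1.8221×10⁷ m.
Semi-major axis a = (r_p + r_a)/2 = (6749.7 + 18221)/2 = 12485 km = 1.249×10⁷ m.
By Kepler's third law T = 2π√(a³/μ) = 2π × 2.210×10³ = 1.388×10⁴ s.
= 231.4 minutes.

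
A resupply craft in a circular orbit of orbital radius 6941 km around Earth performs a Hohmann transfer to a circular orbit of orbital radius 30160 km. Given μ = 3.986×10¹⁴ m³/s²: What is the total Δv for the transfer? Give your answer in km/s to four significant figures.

r₁ = 6941 km = 6.941×10⁶ m.
r₂ = 30160 km = 3.016×10⁷ m.
Transfer ellipse a_t = (r₁ + r₂)/2 = 1.855×10⁷ m.
At r₁: circular v_c1 = √(μ/r₁) = 7578 m/s; transfer-perigee v_p = √[μ(2/r₁ − 1/a_t)] = 9663 m/s.
Δv₁ = v_p − v_c1 = 2085 m/s.
At r₂: circular v_c2 = √(μ/r₂) = 3635 m/s; transfer-apogee v_a = √[μ(2/r₂ − 1/a_t)] = 2224 m/s.
Δv₂ = v_c2 − v_a = 1412 m/s.
Total Δv = Δv₁ + Δv₂ = 3496 m/s = 3.496 km/s.

Δv_total ≈ 3.496 km/s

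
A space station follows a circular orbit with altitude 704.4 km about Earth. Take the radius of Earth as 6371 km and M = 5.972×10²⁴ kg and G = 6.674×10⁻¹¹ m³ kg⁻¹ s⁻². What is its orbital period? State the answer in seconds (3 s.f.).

μ = GM = 6.674×10⁻¹¹ × 5.972×10²⁴ = 3.986×10¹⁴ m³/s².
r = 6371 + 704.4 = 7075.4 km = 7.0754×10⁶ m.
Kepler's third law: T = 2π√(r³/μ) = 2π√((7.075×10⁶)³ / 3.986×10¹⁴).
r³/μ = 8.887×10⁵ s², so T = 2π × 9.427×10² = 5.923×10³ s.

T ≈ 5920 seconds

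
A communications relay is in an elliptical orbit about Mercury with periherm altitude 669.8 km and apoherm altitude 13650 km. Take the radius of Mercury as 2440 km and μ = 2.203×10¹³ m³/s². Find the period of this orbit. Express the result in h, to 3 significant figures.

T ≈ 11.1 h

r_p = 2440 + 669.8 = 3109.8 km = 3.1098×10⁶ m.
r_a = 2440 + 13650 = 16090 km = 1.6090×10⁷ m.
Semi-major axis a = (r_p + r_a)/2 = (3109.8 + 16090)/2 = 9599.9 km = 9.600×10⁶ m.
By Kepler's third law T = 2π√(a³/μ) = 2π × 6.337×10³ = 3.982×10⁴ s.
= 11.06 h.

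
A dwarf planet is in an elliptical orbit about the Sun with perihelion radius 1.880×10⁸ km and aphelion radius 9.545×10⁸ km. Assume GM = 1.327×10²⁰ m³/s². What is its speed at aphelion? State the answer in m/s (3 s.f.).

v ≈ 6760 m/s

Semi-major axis a = (r_p + r_a)/2 = 5.7125×10⁸ km = 5.712×10¹¹ m.
Vis-viva: v² = μ(2/r − 1/a) = 1.327×10²⁰ × (2.095×10⁻¹² − 1.751×10⁻¹²) = 4.575×10⁷ m²/s².
v = 6764 m/s.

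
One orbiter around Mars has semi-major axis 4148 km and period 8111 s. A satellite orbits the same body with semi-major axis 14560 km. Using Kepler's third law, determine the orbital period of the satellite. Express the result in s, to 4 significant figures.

Kepler's third law: T² ∝ a³, so T₂ = T₁ (a₂/a₁)^(3/2).
a₂/a₁ = 3.510, (a₂/a₁)^(3/2) = 6.576.
T₂ = 8111 × 6.576 = 53340 s.

T₂ ≈ 53340 s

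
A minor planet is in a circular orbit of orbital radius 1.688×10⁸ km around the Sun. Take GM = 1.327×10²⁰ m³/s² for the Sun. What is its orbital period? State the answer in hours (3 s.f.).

T ≈ 10500 hours

r = 1.688×10⁸ km = 1.688×10¹¹ m.
Kepler's third law: T = 2π√(r³/μ) = 2π√((1.688×10¹¹)³ / 1.327×10²⁰).
r³/μ = 3.624×10¹³ s², so T = 2π × 6.020×10⁶ = 3.783×10⁷ s.
Converting: 3.783×10⁷ s ÷ 3600 = 10510 hours.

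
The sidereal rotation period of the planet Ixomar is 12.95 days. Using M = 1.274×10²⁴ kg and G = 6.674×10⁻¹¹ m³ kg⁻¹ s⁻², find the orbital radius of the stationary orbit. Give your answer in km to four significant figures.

μ = GM = 6.674×10⁻¹¹ × 1.274×10²⁴ = 8.503×10¹³ m³/s².
T = 12.95 days = 1.119×10⁶ s.
A synchronous orbit has period T, so by Kepler's third law a = (μT²/4π²)^(1/3).
μT²/4π² = 8.503×10¹³ × (1.119×10⁶)² / 39.48 = 2.696×10²⁴ m³.
a = 1.392×10⁸ m = 1.3918×10⁵ km.

r_sync ≈ 1.392×10⁵ km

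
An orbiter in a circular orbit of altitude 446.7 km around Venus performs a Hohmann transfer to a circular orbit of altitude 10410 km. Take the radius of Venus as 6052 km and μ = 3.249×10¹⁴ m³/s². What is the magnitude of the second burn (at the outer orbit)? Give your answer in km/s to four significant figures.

Δv ≈ 1.100 km/s

r₁ = 6052 + 446.7 = 6498.7 km = 6.4987×10⁶ m.
r₂ = 6052 + 10410 = 16462 km = 1.6462×10⁷ m.
Transfer ellipse a_t = (r₁ + r₂)/2 = 1.148×10⁷ m.
At r₁: circular v_c1 = √(μ/r₁) = 7071 m/s; transfer-periapsis v_p = √[μ(2/r₁ − 1/a_t)] = 8467 m/s.
At r₂: circular v_c2 = √(μ/r₂) = 4443 m/s; transfer-apoapsis v_a = √[μ(2/r₂ − 1/a_t)] = 3342 m/s.
Δv₂ = v_c2 − v_a = 1100 m/s.
= 1.100 km/s.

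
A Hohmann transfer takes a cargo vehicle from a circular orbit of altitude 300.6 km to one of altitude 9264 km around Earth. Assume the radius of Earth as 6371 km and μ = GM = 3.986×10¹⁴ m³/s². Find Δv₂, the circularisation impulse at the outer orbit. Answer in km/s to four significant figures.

r₁ = 6371 + 300.6 = 6671.6 km = 6.6716×10⁶ m.
r₂ = 6371 + 9264 = 15635 km = 1.5635×10⁷ m.
Transfer ellipse a_t = (r₁ + r₂)/2 = 1.115×10⁷ m.
At r₁: circular v_c1 = √(μ/r₁) = 7730 m/s; transfer-perigee v_p = √[μ(2/r₁ − 1/a_t)] = 9152 m/s.
At r₂: circular v_c2 = √(μ/r₂) = 5049 m/s; transfer-apogee v_a = √[μ(2/r₂ − 1/a_t)] = 3905 m/s.
Δv₂ = v_c2 − v_a = 1144 m/s.
= 1.144 km/s.

Δv ≈ 1.144 km/s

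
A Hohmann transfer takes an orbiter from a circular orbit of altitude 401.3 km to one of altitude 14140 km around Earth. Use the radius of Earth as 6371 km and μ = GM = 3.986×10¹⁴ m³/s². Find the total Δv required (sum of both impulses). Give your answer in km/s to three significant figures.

Δv_total ≈ 3.04 km/s

r₁ = 6371 + 401.3 = 6772.3 km = 6.7723×10⁶ m.
r₂ = 6371 + 14140 = 20511 km = 2.0511×10⁷ m.
Transfer ellipse a_t = (r₁ + r₂)/2 = 1.364×10⁷ m.
At r₁: circular v_c1 = √(μ/r₁) = 7672 m/s; transfer-perigee v_p = √[μ(2/r₁ − 1/a_t)] = 9407 m/s.
Δv₁ = v_p − v_c1 = 1735 m/s.
At r₂: circular v_c2 = √(μ/r₂) = 4408 m/s; transfer-apogee v_a = √[μ(2/r₂ − 1/a_t)] = 3106 m/s.
Δv₂ = v_c2 − v_a = 1302 m/s.
Total Δv = Δv₁ + Δv₂ = 3038 m/s = 3.038 km/s.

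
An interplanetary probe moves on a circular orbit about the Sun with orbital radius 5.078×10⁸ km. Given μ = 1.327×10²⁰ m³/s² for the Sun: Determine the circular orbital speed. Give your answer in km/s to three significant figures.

v ≈ 16.2 km/s

r = 5.078×10⁸ km = 5.078×10¹¹ m.
For a circular orbit v = √(μ/r) = √(1.327×10²⁰ / 5.078×10¹¹) = √(2.613×10⁸) = 16170 m/s.
That is 16.17 km/s.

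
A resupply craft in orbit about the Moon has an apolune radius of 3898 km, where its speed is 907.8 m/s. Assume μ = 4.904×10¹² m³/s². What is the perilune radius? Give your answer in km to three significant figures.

perilune radius ≈ 1900 km

r_a = 3.898×10⁶ m.
Specific energy ε = v²/2 − μ/r = -8.460×10⁵ J/kg, so a = −μ/(2ε) = 2.898×10⁶ m.
The apsides satisfy r_p + r_a = 2a, so the perilune radius is 2a − r_a = 1.898×10⁶ m = 1898.5 km.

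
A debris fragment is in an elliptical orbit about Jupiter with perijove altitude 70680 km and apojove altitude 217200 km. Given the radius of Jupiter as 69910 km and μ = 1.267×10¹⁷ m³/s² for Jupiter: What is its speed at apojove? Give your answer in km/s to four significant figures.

v ≈ 17.03 km/s

r_p = 69910 + 70680 = 140590 km = 1.4059×10⁸ m.
r_a = 69910 + 217200 = 287110 km = 2.8711×10⁸ m.
Semi-major axis a = (r_p + r_a)/2 = 2.1385×10⁵ km = 2.138×10⁸ m.
Vis-viva: v² = μ(2/r − 1/a) = 1.267×10¹⁷ × (6.966×10⁻⁹ − 4.676×10⁻⁹) = 2.901×10⁸ m²/s².
v = 17030 m/s = 17.03 km/s.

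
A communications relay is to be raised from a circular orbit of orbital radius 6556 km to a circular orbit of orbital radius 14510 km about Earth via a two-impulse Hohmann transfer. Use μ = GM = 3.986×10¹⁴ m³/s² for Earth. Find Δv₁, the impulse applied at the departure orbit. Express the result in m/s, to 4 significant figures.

Δv ≈ 1354 m/s

r₁ = 6556 km = 6.556×10⁶ m.
r₂ = 14510 km = 1.451×10⁷ m.
Transfer ellipse a_t = (r₁ + r₂)/2 = 1.053×10⁷ m.
At r₁: circular v_c1 = √(μ/r₁) = 7797 m/s; transfer-perigee v_p = √[μ(2/r₁ − 1/a_t)] = 9152 m/s.
Δv₁ = v_p − v_c1 = 1354 m/s.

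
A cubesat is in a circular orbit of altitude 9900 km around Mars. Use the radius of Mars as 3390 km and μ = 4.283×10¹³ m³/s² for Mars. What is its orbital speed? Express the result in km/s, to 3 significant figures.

v ≈ 1.80 km/s

r = 3390 + 9900 = 13290 km = 1.3290×10⁷ m.
For a circular orbit v = √(μ/r) = √(4.283×10¹³ / 1.329×10⁷) = √(3.223×10⁶) = 1795 m/s.
That is 1.795 km/s.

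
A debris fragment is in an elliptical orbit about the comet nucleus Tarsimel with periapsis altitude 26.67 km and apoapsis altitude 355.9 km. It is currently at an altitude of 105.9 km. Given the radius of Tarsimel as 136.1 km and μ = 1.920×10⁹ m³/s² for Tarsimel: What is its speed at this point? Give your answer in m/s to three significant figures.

v ≈ 100 m/s

r_p = 136.1 + 26.67 = 162.77 km = 1.6277×10⁵ m.
r_a = 136.1 + 355.9 = 492.00 km = 4.9200×10⁵ m.
r = 136.1 + 105.9 = 242.00 km = 2.420×10⁵ m.
Semi-major axis a = (r_p + r_a)/2 = 327.38 km = 3.274×10⁵ m.
Vis-viva: v² = μ(2/r − 1/a) = 1.920×10⁹ × (8.264×10⁻⁶ − 3.055×10⁻⁶) = 1.000×10⁴ m²/s².
v = 100.0 m/s.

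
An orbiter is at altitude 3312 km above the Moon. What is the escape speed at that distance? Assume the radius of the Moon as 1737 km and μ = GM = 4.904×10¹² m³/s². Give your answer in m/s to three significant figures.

r = 1737 + 3312 = 5049.0 km = 5.0490×10⁶ m.
Escape speed v_esc = √(2μ/r) = √(2 × 4.904×10¹² / 5.049×10⁶) = √(1.943×10⁶) = 1394 m/s.

v_esc ≈ 1390 m/s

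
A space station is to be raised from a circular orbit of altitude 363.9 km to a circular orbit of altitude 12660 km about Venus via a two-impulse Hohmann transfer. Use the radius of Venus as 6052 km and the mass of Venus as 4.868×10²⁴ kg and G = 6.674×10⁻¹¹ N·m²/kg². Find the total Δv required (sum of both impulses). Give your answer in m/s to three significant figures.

μ = GM = 6.674×10⁻¹¹ × 4.868×10²⁴ = 3.249×10¹⁴ m³/s².
r₁ = 6052 + 363.9 = 6415.9 km = 6.4159×10⁶ m.
r₂ = 6052 + 12660 = 18712 km = 1.8712×10⁷ m.
Transfer ellipse a_t = (r₁ + r₂)/2 = 1.256×10⁷ m.
At r₁: circular v_c1 = √(μ/r₁) = 7116 m/s; transfer-periapsis v_p = √[μ(2/r₁ − 1/a_t)] = 8684 m/s.
Δv₁ = v_p − v_c1 = 1568 m/s.
At r₂: circular v_c2 = √(μ/r₂) = 4167 m/s; transfer-apoapsis v_a = √[μ(2/r₂ − 1/a_t)] = 2978 m/s.
Δv₂ = v_c2 − v_a = 1189 m/s.
Total Δv = Δv₁ + Δv₂ = 2757 m/s.

Δv_total ≈ 2760 m/s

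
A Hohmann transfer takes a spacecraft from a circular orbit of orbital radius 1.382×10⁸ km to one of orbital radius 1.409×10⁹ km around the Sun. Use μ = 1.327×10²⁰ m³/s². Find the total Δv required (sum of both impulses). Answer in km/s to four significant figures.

r₁ = 1.382×10⁸ km = 1.382×10¹¹ m.
r₂ = 1.409×10⁹ km = 1.409×10¹² m.
Transfer ellipse a_t = (r₁ + r₂)/2 = 7.736×10¹¹ m.
At r₁: circular v_c1 = √(μ/r₁) = 30990 m/s; transfer-perihelion v_p = √[μ(2/r₁ − 1/a_t)] = 41820 m/s.
Δv₁ = v_p − v_c1 = 10830 m/s.
At r₂: circular v_c2 = √(μ/r₂) = 9705 m/s; transfer-aphelion v_a = √[μ(2/r₂ − 1/a_t)] = 4102 m/s.
Δv₂ = v_c2 − v_a = 5603 m/s.
Total Δv = Δv₁ + Δv₂ = 16440 m/s = 16.44 km/s.

Δv_total ≈ 16.44 km/s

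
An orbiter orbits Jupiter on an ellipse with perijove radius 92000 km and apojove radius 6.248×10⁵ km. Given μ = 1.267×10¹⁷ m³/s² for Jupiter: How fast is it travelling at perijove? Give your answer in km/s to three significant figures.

v ≈ 49.0 km/s

Semi-major axis a = (r_p + r_a)/2 = 3.5840×10⁵ km = 3.584×10⁸ m.
Vis-viva: v² = μ(2/r − 1/a) = 1.267×10¹⁷ × (2.174×10⁻⁸ − 2.790×10⁻⁹) = 2.401×10⁹ m²/s².
v = 49000 m/s = 49.00 km/s.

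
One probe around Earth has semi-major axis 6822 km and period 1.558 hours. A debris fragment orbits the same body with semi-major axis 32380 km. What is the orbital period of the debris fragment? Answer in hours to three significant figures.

T₂ ≈ 16.1 hours

Kepler's third law: T² ∝ a³, so T₂ = T₁ (a₂/a₁)^(3/2).
a₂/a₁ = 4.746, (a₂/a₁)^(3/2) = 10.34.
T₂ = 1.558 × 10.34 = 16.11 hours.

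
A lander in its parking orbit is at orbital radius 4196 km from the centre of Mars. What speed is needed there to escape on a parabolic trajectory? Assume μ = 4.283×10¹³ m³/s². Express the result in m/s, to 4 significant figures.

v_esc ≈ 4518 m/s

r = 4196 km = 4.196×10⁶ m.
Escape speed v_esc = √(2μ/r) = √(2 × 4.283×10¹³ / 4.196×10⁶) = √(2.041×10⁷) = 4518 m/s.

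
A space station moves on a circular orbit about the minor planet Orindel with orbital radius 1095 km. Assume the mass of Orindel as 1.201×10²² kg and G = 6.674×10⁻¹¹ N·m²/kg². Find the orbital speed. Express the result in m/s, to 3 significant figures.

v ≈ 856 m/s

μ = GM = 6.674×10⁻¹¹ × 1.201×10²² = 8.015×10¹¹ m³/s².
r = 1095 km = 1.095×10⁶ m.
For a circular orbit v = √(μ/r) = √(8.015×10¹¹ / 1.095×10⁶) = √(7.320×10⁵) = 855.6 m/s.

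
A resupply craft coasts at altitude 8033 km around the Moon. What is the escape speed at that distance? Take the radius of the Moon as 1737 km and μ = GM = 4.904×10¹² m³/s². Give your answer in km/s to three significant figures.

r = 1737 + 8033 = 9770.0 km = 9.7700×10⁶ m.
Escape speed v_esc = √(2μ/r) = √(2 × 4.904×10¹² / 9.770×10⁶) = √(1.004×10⁶) = 1002 m/s.
= 1.002 km/s.

v_esc ≈ 1.00 km/s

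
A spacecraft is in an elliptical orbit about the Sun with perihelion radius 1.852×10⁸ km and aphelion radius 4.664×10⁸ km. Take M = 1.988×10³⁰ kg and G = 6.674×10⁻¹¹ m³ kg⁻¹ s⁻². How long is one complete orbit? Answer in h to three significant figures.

μ = GM = 6.674×10⁻¹¹ × 1.988×10³⁰ = 1.327×10²⁰ m³/s².
Semi-major axis a = (r_p + r_a)/2 = (1.8520×10⁸ + 4.6640×10⁸)/2 = 3.2580×10⁸ km = 3.258×10¹¹ m.
By Kepler's third law T = 2π√(a³/μ) = 2π × 1.614×10⁷ = 1.014×10⁸ s.
= 28180 h.

T ≈ 28200 h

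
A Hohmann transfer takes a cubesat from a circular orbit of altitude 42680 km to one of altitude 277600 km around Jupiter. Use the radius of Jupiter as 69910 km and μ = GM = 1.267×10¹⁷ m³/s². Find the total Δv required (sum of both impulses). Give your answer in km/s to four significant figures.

Δv_total ≈ 13.42 km/s

r₁ = 69910 + 42680 = 112590 km = 1.1259×10⁸ m.
r₂ = 69910 + 277600 = 347510 km = 3.4751×10⁸ m.
Transfer ellipse a_t = (r₁ + r₂)/2 = 2.300×10⁸ m.
At r₁: circular v_c1 = √(μ/r₁) = 33550 m/s; transfer-perijove v_p = √[μ(2/r₁ − 1/a_t)] = 41230 m/s.
Δv₁ = v_p − v_c1 = 7684 m/s.
At r₂: circular v_c2 = √(μ/r₂) = 19090 m/s; transfer-apojove v_a = √[μ(2/r₂ − 1/a_t)] = 13360 m/s.
Δv₂ = v_c2 − v_a = 5736 m/s.
Total Δv = Δv₁ + Δv₂ = 13420 m/s = 13.42 km/s.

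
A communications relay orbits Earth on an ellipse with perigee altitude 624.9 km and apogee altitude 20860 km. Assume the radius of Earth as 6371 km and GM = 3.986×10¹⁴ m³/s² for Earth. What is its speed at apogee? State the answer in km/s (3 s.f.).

v ≈ 2.45 km/s

r_p = 6371 + 624.9 = 6995.9 km = 6.9959×10⁶ m.
r_a = 6371 + 20860 = 27231 km = 2.7231×10⁷ m.
Semi-major axis a = (r_p + r_a)/2 = 17113 km = 1.711×10⁷ m.
Vis-viva: v² = μ(2/r − 1/a) = 3.986×10¹⁴ × (7.345×10⁻⁸ − 5.843×10⁻⁸) = 5.984×10⁶ m²/s².
v = 2446 m/s = 2.446 km/s.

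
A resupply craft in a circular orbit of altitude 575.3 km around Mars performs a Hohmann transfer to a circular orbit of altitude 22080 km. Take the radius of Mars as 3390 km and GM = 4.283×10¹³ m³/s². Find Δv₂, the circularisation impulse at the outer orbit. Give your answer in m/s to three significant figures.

Δv ≈ 624 m/s

r₁ = 3390 + 575.3 = 3965.3 km = 3.9653×10⁶ m.
r₂ = 3390 + 22080 = 25470 km = 2.5470×10⁷ m.
Transfer ellipse a_t = (r₁ + r₂)/2 = 1.472×10⁷ m.
At r₁: circular v_c1 = √(μ/r₁) = 3287 m/s; transfer-periapsis v_p = √[μ(2/r₁ − 1/a_t)] = 4323 m/s.
At r₂: circular v_c2 = √(μ/r₂) = 1297 m/s; transfer-apoapsis v_a = √[μ(2/r₂ − 1/a_t)] = 673.1 m/s.
Δv₂ = v_c2 − v_a = 623.7 m/s.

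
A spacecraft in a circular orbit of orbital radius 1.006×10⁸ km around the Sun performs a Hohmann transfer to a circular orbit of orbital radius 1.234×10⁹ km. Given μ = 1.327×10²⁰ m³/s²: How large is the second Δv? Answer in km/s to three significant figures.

r₁ = 1.006×10⁸ km = 1.006×10¹¹ m.
r₂ = 1.234×10⁹ km = 1.234×10¹² m.
Transfer ellipse a_t = (r₁ + r₂)/2 = 6.673×10¹¹ m.
At r₁: circular v_c1 = √(μ/r₁) = 36320 m/s; transfer-perihelion v_p = √[μ(2/r₁ − 1/a_t)] = 49390 m/s.
At r₂: circular v_c2 = √(μ/r₂) = 10370 m/s; transfer-aphelion v_a = √[μ(2/r₂ − 1/a_t)] = 4026 m/s.
Δv₂ = v_c2 − v_a = 6344 m/s.
= 6.344 km/s.

Δv ≈ 6.34 km/s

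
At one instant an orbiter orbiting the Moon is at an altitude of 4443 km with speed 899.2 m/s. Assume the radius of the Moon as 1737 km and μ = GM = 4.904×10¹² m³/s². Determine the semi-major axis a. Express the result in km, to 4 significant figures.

a ≈ 6299 km

r = 1737 + 4443 = 6180.0 km = 6.180×10⁶ m.
Specific orbital energy ε = v²/2 − μ/r = (899.2)²/2 − 4.904×10¹²/6.180×10⁶ = -3.892×10⁵ J/kg.
Since ε = −μ/(2a), a = −μ/(2ε) = 6.299×10⁶ m = 6299.3 km.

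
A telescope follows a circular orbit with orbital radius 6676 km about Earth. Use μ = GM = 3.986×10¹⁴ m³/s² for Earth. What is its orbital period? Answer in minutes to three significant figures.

r = 6676 km = 6.676×10⁶ m.
Kepler's third law: T = 2π√(r³/μ) = 2π√((6.676×10⁶)³ / 3.986×10¹⁴).
r³/μ = 7.465×10⁵ s², so T = 2π × 8.640×10² = 5.429×10³ s.
Converting: 5.429×10³ s ÷ 60.00 = 90.48 minutes.

T ≈ 90.5 minutes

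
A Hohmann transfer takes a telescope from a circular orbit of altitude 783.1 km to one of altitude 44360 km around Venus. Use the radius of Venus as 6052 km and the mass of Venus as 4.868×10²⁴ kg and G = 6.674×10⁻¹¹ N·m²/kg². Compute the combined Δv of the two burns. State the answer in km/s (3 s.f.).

μ = GM = 6.674×10⁻¹¹ × 4.868×10²⁴ = 3.249×10¹⁴ m³/s².
r₁ = 6052 + 783.1 = 6835.1 km = 6.8351×10⁶ m.
r₂ = 6052 + 44360 = 50412 km = 5.0412×10⁷ m.
Transfer ellipse a_t = (r₁ + r₂)/2 = 2.862×10⁷ m.
At r₁: circular v_c1 = √(μ/r₁) = 6894 m/s; transfer-periapsis v_p = √[μ(2/r₁ − 1/a_t)] = 9150 m/s.
Δv₁ = v_p − v_c1 = 2255 m/s.
At r₂: circular v_c2 = √(μ/r₂) = 2539 m/s; transfer-apoapsis v_a = √[μ(2/r₂ − 1/a_t)] = 1241 m/s.
Δv₂ = v_c2 − v_a = 1298 m/s.
Total Δv = Δv₁ + Δv₂ = 3553 m/s = 3.553 km/s.

Δv_total ≈ 3.55 km/s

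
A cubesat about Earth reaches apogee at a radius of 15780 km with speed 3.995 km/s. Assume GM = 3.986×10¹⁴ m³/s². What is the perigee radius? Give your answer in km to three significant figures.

r_a = 1.578×10⁷ m.
Specific energy ε = v²/2 − μ/r = -1.728×10⁷ J/kg, so a = −μ/(2ε) = 1.153×10⁷ m.
The apsides satisfy r_p + r_a = 2a, so the perigee radius is 2a − r_a = 7.287×10⁶ m = 7287.4 km.

perigee radius ≈ 7290 km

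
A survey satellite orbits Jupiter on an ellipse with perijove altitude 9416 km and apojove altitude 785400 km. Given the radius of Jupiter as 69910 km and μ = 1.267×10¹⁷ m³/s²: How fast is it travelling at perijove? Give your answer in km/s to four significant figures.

r_p = 69910 + 9416 = 79326 km = 7.9326×10⁷ m.
r_a = 69910 + 785400 = 855310 km = 8.5531×10⁸ m.
Semi-major axis a = (r_p + r_a)/2 = 4.6732×10⁵ km = 4.673×10⁸ m.
Vis-viva: v² = μ(2/r − 1/a) = 1.267×10¹⁷ × (2.521×10⁻⁸ − 2.140×10⁻⁹) = 2.923×10⁹ m²/s².
v = 54070 m/s = 54.07 km/s.

v ≈ 54.07 km/s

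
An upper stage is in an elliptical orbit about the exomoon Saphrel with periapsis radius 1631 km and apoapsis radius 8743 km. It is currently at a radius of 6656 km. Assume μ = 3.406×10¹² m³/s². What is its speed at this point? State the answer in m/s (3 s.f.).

v ≈ 606 m/s

Semi-major axis a = (r_p + r_a)/2 = 5187.0 km = 5.187×10⁶ m.
Vis-viva: v² = μ(2/r − 1/a) = 3.406×10¹² × (3.005×10⁻⁷ − 1.928×10⁻⁷) = 3.668×10⁵ m²/s².
v = 605.6 m/s.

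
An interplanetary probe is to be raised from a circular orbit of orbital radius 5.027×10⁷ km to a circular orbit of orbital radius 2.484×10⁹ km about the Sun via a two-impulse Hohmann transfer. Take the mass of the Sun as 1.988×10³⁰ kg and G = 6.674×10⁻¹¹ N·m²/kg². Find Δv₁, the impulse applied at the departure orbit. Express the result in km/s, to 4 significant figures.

Δv ≈ 20.56 km/s

μ = GM = 6.674×10⁻¹¹ × 1.988×10³⁰ = 1.327×10²⁰ m³/s².
r₁ = 5.027×10⁷ km = 5.027×10¹⁰ m.
r₂ = 2.484×10⁹ km = 2.484×10¹² m.
Transfer ellipse a_t = (r₁ + r₂)/2 = 1.267×10¹² m.
At r₁: circular v_c1 = √(μ/r₁) = 51370 m/s; transfer-perihelion v_p = √[μ(2/r₁ − 1/a_t)] = 71930 m/s.
Δv₁ = v_p − v_c1 = 20560 m/s.
= 20.56 km/s.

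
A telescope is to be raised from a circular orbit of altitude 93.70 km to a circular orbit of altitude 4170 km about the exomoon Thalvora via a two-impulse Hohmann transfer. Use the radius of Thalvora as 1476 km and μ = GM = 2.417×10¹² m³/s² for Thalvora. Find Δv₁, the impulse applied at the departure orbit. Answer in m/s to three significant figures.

r₁ = 1476 + 93.70 = 1569.7 km = 1.5697×10⁶ m.
r₂ = 1476 + 4170 = 5646.0 km = 5.6460×10⁶ m.
Transfer ellipse a_t = (r₁ + r₂)/2 = 3.608×10⁶ m.
At r₁: circular v_c1 = √(μ/r₁) = 1241 m/s; transfer-periapsis v_p = √[μ(2/r₁ − 1/a_t)] = 1552 m/s.
Δv₁ = v_p − v_c1 = 311.4 m/s.

Δv ≈ 311 m/s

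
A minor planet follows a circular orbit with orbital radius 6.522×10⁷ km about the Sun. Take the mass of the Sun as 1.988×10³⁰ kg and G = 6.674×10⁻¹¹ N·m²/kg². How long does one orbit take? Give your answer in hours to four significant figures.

μ = GM = 6.674×10⁻¹¹ × 1.988×10³⁰ = 1.327×10²⁰ m³/s².
r = 6.522×10⁷ km = 6.522×10¹⁰ m.
Kepler's third law: T = 2π√(r³/μ) = 2π√((6.522×10¹⁰)³ / 1.327×10²⁰).
r³/μ = 2.091×10¹² s², so T = 2π × 1.446×10⁶ = 9.086×10⁶ s.
Converting: 9.086×10⁶ s ÷ 3600 = 2524 hours.

T ≈ 2524 hours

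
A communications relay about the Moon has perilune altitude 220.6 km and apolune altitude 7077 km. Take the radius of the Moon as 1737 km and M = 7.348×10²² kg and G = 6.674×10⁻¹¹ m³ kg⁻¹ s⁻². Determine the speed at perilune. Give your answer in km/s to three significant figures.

v ≈ 2.02 km/s

μ = GM = 6.674×10⁻¹¹ × 7.348×10²² = 4.904×10¹² m³/s².
r_p = 1737 + 220.6 = 1957.6 km = 1.9576×10⁶ m.
r_a = 1737 + 7077 = 8814.0 km = 8.8140×10⁶ m.
Semi-major axis a = (r_p + r_a)/2 = 5385.8 km = 5.386×10⁶ m.
Vis-viva: v² = μ(2/r − 1/a) = 4.904×10¹² × (1.022×10⁻⁶ − 1.857×10⁻⁷) = 4.100×10⁶ m²/s².
v = 2025 m/s = 2.025 km/s.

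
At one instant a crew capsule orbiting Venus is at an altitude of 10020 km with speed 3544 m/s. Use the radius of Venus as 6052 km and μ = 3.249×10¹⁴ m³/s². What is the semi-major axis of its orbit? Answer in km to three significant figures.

r = 6052 + 10020 = 16072 km = 1.607×10⁷ m.
Specific orbital energy ε = v²/2 − μ/r = (3544)²/2 − 3.249×10¹⁴/1.607×10⁷ = -1.394×10⁷ J/kg.
Since ε = −μ/(2a), a = −μ/(2ε) = 1.166×10⁷ m = 11657 km.

a ≈ 11700 km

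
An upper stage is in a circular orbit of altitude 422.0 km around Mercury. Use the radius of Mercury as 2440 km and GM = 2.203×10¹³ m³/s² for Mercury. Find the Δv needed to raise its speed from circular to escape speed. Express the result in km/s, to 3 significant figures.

r = 2440 + 422.0 = 2862.0 km = 2.8620×10⁶ m.
Circular speed v_c = √(μ/r) = 2774 m/s.
Escape speed v_esc = √(2μ/r) = √2 × v_c = 3924 m/s.
Δv = v_esc − v_c = 1149 m/s = 1.149 km/s.

Δv ≈ 1.15 km/s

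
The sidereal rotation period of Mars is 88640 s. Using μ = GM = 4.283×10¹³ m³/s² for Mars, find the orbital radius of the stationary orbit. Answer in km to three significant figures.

A synchronous orbit has period T, so by Kepler's third law a = (μT²/4π²)^(1/3).
μT²/4π² = 4.283×10¹³ × (8.864×10⁴)² / 39.48 = 8.524×10²¹ m³.
a = 2.043×10⁷ m = 20428 km.

r_sync ≈ 20400 km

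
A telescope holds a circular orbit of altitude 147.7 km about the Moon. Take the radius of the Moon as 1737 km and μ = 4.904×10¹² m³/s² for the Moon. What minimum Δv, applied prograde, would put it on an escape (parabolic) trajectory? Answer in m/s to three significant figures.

Δv ≈ 668 m/s

r = 1737 + 147.7 = 1884.7 km = 1.8847×10⁶ m.
Circular speed v_c = √(μ/r) = 1613 m/s.
Escape speed v_esc = √(2μ/r) = √2 × v_c = 2281 m/s.
Δv = v_esc − v_c = 668.2 m/s.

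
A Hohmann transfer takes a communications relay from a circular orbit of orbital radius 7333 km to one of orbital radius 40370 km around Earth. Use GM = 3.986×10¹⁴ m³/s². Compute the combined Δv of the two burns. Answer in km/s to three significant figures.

Δv_total ≈ 3.62 km/s

r₁ = 7333 km = 7.333×10⁶ m.
r₂ = 40370 km = 4.037×10⁷ m.
Transfer ellipse a_t = (r₁ + r₂)/2 = 2.385×10⁷ m.
At r₁: circular v_c1 = √(μ/r₁) = 7373 m/s; transfer-perigee v_p = √[μ(2/r₁ − 1/a_t)] = 9592 m/s.
Δv₁ = v_p − v_c1 = 2219 m/s.
At r₂: circular v_c2 = √(μ/r₂) = 3142 m/s; transfer-apogee v_a = √[μ(2/r₂ − 1/a_t)] = 1742 m/s.
Δv₂ = v_c2 − v_a = 1400 m/s.
Total Δv = Δv₁ + Δv₂ = 3619 m/s = 3.619 km/s.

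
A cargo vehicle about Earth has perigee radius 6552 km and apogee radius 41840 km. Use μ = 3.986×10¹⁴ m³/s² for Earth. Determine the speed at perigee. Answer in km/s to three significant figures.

Semi-major axis a = (r_p + r_a)/2 = 24196 km = 2.420×10⁷ m.
Vis-viva: v² = μ(2/r − 1/a) = 3.986×10¹⁴ × (3.053×10⁻⁷ − 4.133×10⁻⁸) = 1.052×10⁸ m²/s².
v = 10260 m/s = 10.26 km/s.

v ≈ 10.3 km/s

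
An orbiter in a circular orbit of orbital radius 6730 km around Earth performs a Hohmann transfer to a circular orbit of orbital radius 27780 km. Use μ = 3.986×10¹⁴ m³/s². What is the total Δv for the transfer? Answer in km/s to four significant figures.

Δv_total ≈ 3.491 km/s

r₁ = 6730 km = 6.730×10⁶ m.
r₂ = 27780 km = 2.778×10⁷ m.
Transfer ellipse a_t = (r₁ + r₂)/2 = 1.726×10⁷ m.
At r₁: circular v_c1 = √(μ/r₁) = 7696 m/s; transfer-perigee v_p = √[μ(2/r₁ − 1/a_t)] = 9765 m/s.
Δv₁ = v_p − v_c1 = 2069 m/s.
At r₂: circular v_c2 = √(μ/r₂) = 3788 m/s; transfer-apogee v_a = √[μ(2/r₂ − 1/a_t)] = 2366 m/s.
Δv₂ = v_c2 − v_a = 1422 m/s.
Total Δv = Δv₁ + Δv₂ = 3491 m/s = 3.491 km/s.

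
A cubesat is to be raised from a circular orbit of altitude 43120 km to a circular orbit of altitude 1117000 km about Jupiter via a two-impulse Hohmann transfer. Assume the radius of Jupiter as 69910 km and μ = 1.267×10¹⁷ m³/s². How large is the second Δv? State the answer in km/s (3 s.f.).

r₁ = 69910 + 43120 = 113030 km = 1.1303×10⁸ m.
r₂ = 69910 + 1117000 = 1186900 km = 1.1869×10⁹ m.
Transfer ellipse a_t = (r₁ + r₂)/2 = 6.500×10⁸ m.
At r₁: circular v_c1 = √(μ/r₁) = 33480 m/s; transfer-perijove v_p = √[μ(2/r₁ − 1/a_t)] = 45240 m/s.
At r₂: circular v_c2 = √(μ/r₂) = 10330 m/s; transfer-apojove v_a = √[μ(2/r₂ − 1/a_t)] = 4309 m/s.
Δv₂ = v_c2 − v_a = 6023 m/s.
= 6.023 km/s.

Δv ≈ 6.02 km/s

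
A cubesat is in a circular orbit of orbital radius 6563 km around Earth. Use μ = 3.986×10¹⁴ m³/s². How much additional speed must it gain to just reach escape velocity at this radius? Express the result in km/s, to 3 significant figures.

Δv ≈ 3.23 km/s

r = 6563 km = 6.563×10⁶ m.
Circular speed v_c = √(μ/r) = 7793 m/s.
Escape speed v_esc = √(2μ/r) = √2 × v_c = 11020 m/s.
Δv = v_esc − v_c = 3228 m/s = 3.228 km/s.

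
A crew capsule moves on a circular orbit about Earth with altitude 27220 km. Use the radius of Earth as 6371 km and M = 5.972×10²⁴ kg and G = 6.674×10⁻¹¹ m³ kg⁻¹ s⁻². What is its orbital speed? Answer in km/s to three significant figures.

v ≈ 3.44 km/s

μ = GM = 6.674×10⁻¹¹ × 5.972×10²⁴ = 3.986×10¹⁴ m³/s².
r = 6371 + 27220 = 33591 km = 3.3591×10⁷ m.
For a circular orbit v = √(μ/r) = √(3.986×10¹⁴ / 3.359×10⁷) = √(1.187×10⁷) = 3445 m/s.
That is 3.445 km/s.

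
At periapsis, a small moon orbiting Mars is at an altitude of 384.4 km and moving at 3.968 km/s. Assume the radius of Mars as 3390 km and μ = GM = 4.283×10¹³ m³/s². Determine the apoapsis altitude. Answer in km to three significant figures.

r_p = 3390 + 384.4 = 3774.4 km = 3.774×10⁶ m.
Specific energy ε = v²/2 − μ/r = -3.475×10⁶ J/kg, so a = −μ/(2ε) = 6.163×10⁶ m.
The apsides satisfy r_p + r_a = 2a, so the apoapsis radius is 2a − r_p = 8.551×10⁶ m = 8550.8 km.
Apoapsis altitude = 8550.8 − 3390 = 5160.8 km.

apoapsis altitude ≈ 5160 km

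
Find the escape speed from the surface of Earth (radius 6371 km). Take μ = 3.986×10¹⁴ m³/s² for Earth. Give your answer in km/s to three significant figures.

r = R = 6.371×10⁶ m.
Escape speed v_esc = √(2μ/r) = √(2 × 3.986×10¹⁴ / 6.371×10⁶) = √(1.251×10⁸) = 11190 m/s.
= 11.19 km/s.

v_esc ≈ 11.2 km/s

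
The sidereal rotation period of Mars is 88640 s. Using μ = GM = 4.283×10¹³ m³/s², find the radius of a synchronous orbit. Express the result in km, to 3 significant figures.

r_sync ≈ 20400 km

A synchronous orbit has period T, so by Kepler's third law a = (μT²/4π²)^(1/3).
μT²/4π² = 4.283×10¹³ × (8.864×10⁴)² / 39.48 = 8.524×10²¹ m³.
a = 2.043×10⁷ m = 20428 km.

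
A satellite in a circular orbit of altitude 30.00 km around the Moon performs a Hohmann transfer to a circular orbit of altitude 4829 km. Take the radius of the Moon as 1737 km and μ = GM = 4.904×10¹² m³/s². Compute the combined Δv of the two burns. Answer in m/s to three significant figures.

r₁ = 1737 + 30.00 = 1767.0 km = 1.7670×10⁶ m.
r₂ = 1737 + 4829 = 6566.0 km = 6.5660×10⁶ m.
Transfer ellipse a_t = (r₁ + r₂)/2 = 4.166×10⁶ m.
At r₁: circular v_c1 = √(μ/r₁) = 1666 m/s; transfer-perilune v_p = √[μ(2/r₁ − 1/a_t)] = 2091 m/s.
Δv₁ = v_p − v_c1 = 425.4 m/s.
At r₂: circular v_c2 = √(μ/r₂) = 864.2 m/s; transfer-apolune v_a = √[μ(2/r₂ − 1/a_t)] = 562.8 m/s.
Δv₂ = v_c2 − v_a = 301.4 m/s.
Total Δv = Δv₁ + Δv₂ = 726.8 m/s.

Δv_total ≈ 727 m/s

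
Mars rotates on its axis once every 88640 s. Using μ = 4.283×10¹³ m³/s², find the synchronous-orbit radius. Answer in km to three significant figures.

r_sync ≈ 20400 km

A synchronous orbit has period T, so by Kepler's third law a = (μT²/4π²)^(1/3).
μT²/4π² = 4.283×10¹³ × (8.864×10⁴)² / 39.48 = 8.524×10²¹ m³.
a = 2.043×10⁷ m = 20428 km.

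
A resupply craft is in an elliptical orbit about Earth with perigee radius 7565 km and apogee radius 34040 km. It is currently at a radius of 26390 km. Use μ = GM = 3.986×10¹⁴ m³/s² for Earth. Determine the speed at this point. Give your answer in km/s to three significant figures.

v ≈ 3.32 km/s

Semi-major axis a = (r_p + r_a)/2 = 20802 km = 2.080×10⁷ m.
Vis-viva: v² = μ(2/r − 1/a) = 3.986×10¹⁴ × (7.579×10⁻⁸ − 4.807×10⁻⁸) = 1.105×10⁷ m²/s².
v = 3324 m/s = 3.324 km/s.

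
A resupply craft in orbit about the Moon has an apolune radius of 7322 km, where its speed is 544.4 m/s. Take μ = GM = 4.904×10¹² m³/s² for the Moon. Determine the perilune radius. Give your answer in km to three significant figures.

r_a = 7.322×10⁶ m.
Specific energy ε = v²/2 − μ/r = -5.216×10⁵ J/kg, so a = −μ/(2ε) = 4.701×10⁶ m.
The apsides satisfy r_p + r_a = 2a, so the perilune radius is 2a − r_a = 2.080×10⁶ m = 2080.3 km.

perilune radius ≈ 2080 km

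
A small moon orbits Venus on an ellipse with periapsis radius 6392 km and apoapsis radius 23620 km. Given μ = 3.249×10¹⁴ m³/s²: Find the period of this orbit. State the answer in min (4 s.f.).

T ≈ 337.7 min

Semi-major axis a = (r_p + r_a)/2 = (6392.0 + 23620)/2 = 15006 km = 1.501×10⁷ m.
By Kepler's third law T = 2π√(a³/μ) = 2π × 3.225×10³ = 2.026×10⁴ s.
= 337.7 min.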